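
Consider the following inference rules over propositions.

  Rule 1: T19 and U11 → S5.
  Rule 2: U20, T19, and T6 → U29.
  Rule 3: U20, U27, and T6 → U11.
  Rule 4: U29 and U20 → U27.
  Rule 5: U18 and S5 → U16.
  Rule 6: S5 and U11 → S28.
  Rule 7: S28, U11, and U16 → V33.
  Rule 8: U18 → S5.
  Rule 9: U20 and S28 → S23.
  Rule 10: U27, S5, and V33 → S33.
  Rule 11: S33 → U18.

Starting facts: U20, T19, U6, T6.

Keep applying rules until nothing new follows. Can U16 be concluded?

No

U16 would need U18 and S5 (Rule 5), but U18 is never established.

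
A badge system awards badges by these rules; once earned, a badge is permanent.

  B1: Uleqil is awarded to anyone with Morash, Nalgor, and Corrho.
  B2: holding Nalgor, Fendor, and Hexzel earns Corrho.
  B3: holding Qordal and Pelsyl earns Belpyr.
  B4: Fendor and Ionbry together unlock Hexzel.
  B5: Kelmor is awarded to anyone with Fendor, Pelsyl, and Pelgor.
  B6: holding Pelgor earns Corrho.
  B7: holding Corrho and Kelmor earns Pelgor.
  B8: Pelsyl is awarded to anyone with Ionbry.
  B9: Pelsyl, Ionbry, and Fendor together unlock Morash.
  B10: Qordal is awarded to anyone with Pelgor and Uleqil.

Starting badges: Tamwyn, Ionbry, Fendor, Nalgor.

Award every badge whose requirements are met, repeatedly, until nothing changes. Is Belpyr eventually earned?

Belpyr would need Qordal and Pelsyl (B3), but Qordal is never earned.

No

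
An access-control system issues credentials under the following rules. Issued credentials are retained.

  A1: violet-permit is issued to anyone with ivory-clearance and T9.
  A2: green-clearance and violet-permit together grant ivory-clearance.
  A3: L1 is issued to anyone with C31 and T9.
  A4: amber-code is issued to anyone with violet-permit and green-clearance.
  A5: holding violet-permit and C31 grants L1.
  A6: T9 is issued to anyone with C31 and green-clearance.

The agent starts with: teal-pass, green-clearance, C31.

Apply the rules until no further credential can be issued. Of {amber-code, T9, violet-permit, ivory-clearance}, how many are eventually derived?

1

Holding C31 and green-clearance grants T9 (A6).
amber-code would need violet-permit and green-clearance (A4), but violet-permit is never granted.
T9: reached.
violet-permit would need ivory-clearance and T9 (A1), but ivory-clearance is never granted.
ivory-clearance would need green-clearance and violet-permit (A2), but violet-permit is never granted.
Reached: T9 — 1 of the 4.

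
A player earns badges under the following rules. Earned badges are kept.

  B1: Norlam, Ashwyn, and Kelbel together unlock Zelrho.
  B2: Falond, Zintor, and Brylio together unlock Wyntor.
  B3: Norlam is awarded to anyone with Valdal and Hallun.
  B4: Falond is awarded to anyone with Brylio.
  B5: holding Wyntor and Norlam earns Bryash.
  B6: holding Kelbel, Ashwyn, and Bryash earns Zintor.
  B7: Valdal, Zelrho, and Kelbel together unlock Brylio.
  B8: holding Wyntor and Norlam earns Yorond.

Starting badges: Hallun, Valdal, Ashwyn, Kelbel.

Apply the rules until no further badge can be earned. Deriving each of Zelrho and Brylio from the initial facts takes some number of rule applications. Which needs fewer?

Zelrho

Zelrho: With Valdal and Hallun, Norlam is earned (B3). With Norlam, Ashwyn, and Kelbel, Zelrho is earned (B1). [2 rule applications]
Brylio: With Valdal and Hallun, Norlam is earned (B3). With Norlam, Ashwyn, and Kelbel, Zelrho is earned (B1). With Valdal, Zelrho, and Kelbel, Brylio is earned (B7). [3 rule applications]
Zelrho needs fewer.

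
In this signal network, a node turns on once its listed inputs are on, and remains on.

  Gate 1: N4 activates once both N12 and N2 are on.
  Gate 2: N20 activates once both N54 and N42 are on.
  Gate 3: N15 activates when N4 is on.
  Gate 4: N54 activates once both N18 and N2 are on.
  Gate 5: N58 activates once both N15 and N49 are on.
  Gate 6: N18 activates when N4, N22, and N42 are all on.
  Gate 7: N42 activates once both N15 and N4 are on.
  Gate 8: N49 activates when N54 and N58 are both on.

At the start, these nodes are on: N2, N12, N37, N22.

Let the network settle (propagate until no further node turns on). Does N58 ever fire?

N58 would need N15 and N49 (Gate 5), but N49 never turns on.

No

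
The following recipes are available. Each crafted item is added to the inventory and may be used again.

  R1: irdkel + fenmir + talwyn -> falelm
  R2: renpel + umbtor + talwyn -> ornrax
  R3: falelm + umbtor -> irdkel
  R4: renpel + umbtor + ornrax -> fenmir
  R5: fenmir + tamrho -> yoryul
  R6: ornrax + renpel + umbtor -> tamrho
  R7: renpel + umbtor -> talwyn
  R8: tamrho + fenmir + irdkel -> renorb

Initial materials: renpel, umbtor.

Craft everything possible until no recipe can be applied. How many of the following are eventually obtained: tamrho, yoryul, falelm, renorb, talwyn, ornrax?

4

Using R7, renpel and umbtor make talwyn.
renpel + umbtor + talwyn -> ornrax (R2).
ornrax + renpel + umbtor -> tamrho (R6).
Using R4, renpel, umbtor, and ornrax make fenmir.
Using R5, fenmir and tamrho make yoryul.
tamrho: reached.
yoryul: reached.
falelm would need irdkel, fenmir, and talwyn (R1), but irdkel is never obtained.
renorb would need tamrho, fenmir, and irdkel (R8), but irdkel is never obtained.
talwyn: reached.
ornrax: reached.
Reached: tamrho, yoryul, talwyn, and ornrax — 4 of the 6.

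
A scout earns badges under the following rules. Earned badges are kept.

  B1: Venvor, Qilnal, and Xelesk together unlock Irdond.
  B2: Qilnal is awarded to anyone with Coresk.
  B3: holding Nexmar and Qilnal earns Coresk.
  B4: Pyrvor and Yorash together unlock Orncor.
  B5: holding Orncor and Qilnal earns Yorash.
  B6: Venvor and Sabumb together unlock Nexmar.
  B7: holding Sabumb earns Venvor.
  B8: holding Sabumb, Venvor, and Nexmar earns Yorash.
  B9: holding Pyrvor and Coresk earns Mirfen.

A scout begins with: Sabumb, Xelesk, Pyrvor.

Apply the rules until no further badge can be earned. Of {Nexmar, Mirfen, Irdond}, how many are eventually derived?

With Sabumb, Venvor is earned (B7).
With Venvor and Sabumb, Nexmar is earned (B6).
Nexmar: reached.
Mirfen would need Pyrvor and Coresk (B9), but Coresk is never earned.
Irdond would need Venvor, Qilnal, and Xelesk (B1), but Qilnal is never earned.
Reached: Nexmar — 1 of the 3.

1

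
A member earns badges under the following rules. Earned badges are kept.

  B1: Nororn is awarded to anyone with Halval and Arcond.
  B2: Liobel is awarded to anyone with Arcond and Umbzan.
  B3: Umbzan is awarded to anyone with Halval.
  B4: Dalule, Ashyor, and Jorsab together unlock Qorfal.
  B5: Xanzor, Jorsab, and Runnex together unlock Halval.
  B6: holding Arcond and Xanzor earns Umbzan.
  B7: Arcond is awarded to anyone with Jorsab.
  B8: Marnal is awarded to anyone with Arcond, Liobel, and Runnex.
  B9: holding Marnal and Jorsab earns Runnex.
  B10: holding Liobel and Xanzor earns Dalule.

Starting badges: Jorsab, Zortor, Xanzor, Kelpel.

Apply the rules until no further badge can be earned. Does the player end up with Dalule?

Yes

With Jorsab, Arcond is earned (B7).
With Arcond and Xanzor, Umbzan is earned (B6).
With Arcond and Umbzan, Liobel is earned (B2).
With Liobel and Xanzor, Dalule is earned (B10).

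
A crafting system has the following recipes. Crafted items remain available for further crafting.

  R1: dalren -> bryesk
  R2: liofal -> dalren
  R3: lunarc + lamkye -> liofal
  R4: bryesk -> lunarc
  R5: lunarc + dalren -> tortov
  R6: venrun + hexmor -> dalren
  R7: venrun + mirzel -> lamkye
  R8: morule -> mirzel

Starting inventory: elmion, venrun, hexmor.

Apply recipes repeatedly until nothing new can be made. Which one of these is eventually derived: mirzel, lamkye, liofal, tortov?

tortov

venrun + hexmor -> dalren (R6).
dalren -> bryesk (R1).
bryesk -> lunarc (R4).
Using R5, lunarc and dalren make tortov.
liofal would need lunarc and lamkye (R3), but lamkye is never obtained. lamkye would need venrun and mirzel (R7), but mirzel is never obtained. mirzel would need morule (R8), but morule is never obtained.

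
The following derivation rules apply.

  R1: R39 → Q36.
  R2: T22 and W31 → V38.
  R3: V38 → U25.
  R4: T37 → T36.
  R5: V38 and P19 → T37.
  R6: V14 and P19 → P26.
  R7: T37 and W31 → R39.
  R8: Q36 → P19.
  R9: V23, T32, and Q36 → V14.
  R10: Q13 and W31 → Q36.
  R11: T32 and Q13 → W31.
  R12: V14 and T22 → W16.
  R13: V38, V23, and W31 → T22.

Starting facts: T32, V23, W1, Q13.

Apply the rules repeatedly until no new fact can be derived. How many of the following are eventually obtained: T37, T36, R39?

0

T37 would need V38 and P19 (R5), but V38 is never established.
T36 would need T37 (R4), but T37 is never established.
R39 would need T37 and W31 (R7), but T37 is never established.
None of the 3 are reached.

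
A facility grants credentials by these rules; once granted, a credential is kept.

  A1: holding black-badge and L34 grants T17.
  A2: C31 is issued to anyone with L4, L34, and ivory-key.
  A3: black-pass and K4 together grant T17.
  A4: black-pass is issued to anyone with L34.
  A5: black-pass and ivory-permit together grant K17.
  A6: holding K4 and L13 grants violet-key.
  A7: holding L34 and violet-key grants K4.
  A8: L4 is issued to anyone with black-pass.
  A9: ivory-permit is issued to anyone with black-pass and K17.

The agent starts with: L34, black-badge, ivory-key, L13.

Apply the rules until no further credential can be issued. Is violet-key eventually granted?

No

violet-key would need K4 and L13 (A6), but K4 is never granted.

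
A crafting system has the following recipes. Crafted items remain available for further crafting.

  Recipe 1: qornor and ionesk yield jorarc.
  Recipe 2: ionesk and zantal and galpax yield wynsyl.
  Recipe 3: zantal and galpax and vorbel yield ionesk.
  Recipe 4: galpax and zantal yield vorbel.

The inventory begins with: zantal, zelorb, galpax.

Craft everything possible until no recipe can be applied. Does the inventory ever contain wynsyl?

galpax and zantal → vorbel (Recipe 4).
Using Recipe 3, zantal, galpax, and vorbel make ionesk.
ionesk and zantal and galpax → wynsyl (Recipe 2).

Yes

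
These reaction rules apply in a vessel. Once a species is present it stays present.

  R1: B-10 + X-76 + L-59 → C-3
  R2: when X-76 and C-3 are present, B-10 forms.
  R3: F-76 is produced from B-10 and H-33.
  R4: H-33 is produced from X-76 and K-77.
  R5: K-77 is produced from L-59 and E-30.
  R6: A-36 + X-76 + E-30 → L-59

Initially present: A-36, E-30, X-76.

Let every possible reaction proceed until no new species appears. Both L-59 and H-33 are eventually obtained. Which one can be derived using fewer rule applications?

L-59: A-36, X-76, and E-30 present → L-59 forms (R6). [1 rule application]
H-33: A-36, X-76, and E-30 present → L-59 forms (R6). L-59 and E-30 present → K-77 forms (R5). X-76 and K-77 present → H-33 forms (R4). [3 rule applications]
L-59 needs fewer.

L-59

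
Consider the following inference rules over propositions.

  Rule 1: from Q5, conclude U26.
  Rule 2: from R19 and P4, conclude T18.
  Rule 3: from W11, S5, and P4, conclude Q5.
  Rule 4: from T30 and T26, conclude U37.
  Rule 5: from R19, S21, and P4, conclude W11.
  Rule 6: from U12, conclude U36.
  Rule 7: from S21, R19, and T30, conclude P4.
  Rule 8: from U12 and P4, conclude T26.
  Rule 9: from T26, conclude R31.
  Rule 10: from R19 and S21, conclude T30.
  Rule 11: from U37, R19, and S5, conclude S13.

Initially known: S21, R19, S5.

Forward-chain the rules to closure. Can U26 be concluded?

Yes

R19 and S21 hold, so T30 follows (Rule 10).
From S21, R19, and T30, Rule 7 gives P4.
R19, S21, and P4 hold, so W11 follows (Rule 5).
W11, S5, and P4 hold, so Q5 follows (Rule 3).
From Q5, Rule 1 gives U26.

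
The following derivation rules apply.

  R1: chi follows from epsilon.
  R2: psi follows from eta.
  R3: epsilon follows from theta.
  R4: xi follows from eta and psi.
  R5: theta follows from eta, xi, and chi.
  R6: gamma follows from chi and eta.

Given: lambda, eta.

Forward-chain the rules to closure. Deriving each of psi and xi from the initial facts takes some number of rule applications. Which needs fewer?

psi: eta holds, so psi follows (R2). [1 rule application]
xi: eta holds, so psi follows (R2). From eta and psi, R4 gives xi. [2 rule applications]
psi needs fewer.

psi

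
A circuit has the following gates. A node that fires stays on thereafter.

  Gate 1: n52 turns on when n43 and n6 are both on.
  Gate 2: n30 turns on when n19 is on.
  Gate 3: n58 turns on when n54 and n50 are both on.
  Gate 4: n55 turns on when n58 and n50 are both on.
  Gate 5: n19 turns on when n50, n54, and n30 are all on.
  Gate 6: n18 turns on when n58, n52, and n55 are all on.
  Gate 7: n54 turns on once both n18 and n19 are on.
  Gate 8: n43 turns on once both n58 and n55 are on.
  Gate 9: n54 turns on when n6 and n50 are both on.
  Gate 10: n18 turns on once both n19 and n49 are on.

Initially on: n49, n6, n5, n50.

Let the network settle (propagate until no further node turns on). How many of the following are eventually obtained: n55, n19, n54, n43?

3

n6 and n50 are on, so n54 turns on (Gate 9).
n54 and n50 are on, so n58 turns on (Gate 3).
n58 and n50 are on, so n55 turns on (Gate 4).
Gate 8: n58 and n55 on → n43 on.
n55: reached.
n19 would need n50, n54, and n30 (Gate 5), but n30 never turns on.
n54: reached.
n43: reached.
Reached: n55, n54, and n43 — 3 of the 4.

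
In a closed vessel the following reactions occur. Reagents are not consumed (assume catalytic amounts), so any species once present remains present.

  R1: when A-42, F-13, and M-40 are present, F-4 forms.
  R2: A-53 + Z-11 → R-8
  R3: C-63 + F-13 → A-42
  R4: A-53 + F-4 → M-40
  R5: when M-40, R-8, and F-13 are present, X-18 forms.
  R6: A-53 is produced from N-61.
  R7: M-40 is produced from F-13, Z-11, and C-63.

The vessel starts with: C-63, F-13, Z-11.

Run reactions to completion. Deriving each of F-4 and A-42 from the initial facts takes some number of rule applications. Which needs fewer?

A-42

A-42: C-63 and F-13 present → A-42 forms (R3). [1 rule application]
F-4: C-63 and F-13 present → A-42 forms (R3). F-13, Z-11, and C-63 present → M-40 forms (R7). A-42, F-13, and M-40 present → F-4 forms (R1). [3 rule applications]
A-42 needs fewer.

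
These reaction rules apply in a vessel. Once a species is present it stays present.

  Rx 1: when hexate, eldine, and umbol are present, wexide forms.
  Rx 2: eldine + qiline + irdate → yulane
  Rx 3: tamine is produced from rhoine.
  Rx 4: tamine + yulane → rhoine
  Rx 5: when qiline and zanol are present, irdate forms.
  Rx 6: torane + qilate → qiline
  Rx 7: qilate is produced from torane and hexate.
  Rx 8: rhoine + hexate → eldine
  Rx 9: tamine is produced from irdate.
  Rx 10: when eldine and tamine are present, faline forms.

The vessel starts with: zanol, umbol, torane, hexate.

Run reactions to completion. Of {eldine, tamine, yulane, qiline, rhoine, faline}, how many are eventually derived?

2

torane and hexate present → qilate forms (Rx 7).
torane and qilate present → qiline forms (Rx 6).
qiline and zanol present → irdate forms (Rx 5).
irdate present → tamine forms (Rx 9).
eldine would need rhoine and hexate (Rx 8), but rhoine never forms.
tamine: reached.
yulane would need eldine, qiline, and irdate (Rx 2), but eldine never forms.
qiline: reached.
rhoine would need tamine and yulane (Rx 4), but yulane never forms.
faline would need eldine and tamine (Rx 10), but eldine never forms.
Reached: tamine and qiline — 2 of the 6.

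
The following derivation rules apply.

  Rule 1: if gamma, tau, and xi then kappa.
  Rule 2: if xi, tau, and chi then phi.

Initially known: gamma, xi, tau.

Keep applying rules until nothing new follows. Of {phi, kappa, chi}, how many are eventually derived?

1

From gamma, tau, and xi, Rule 1 gives kappa.
phi would need xi, tau, and chi (Rule 2), but chi is never established.
kappa: reached.
No rule produces chi, and it is not given.
Reached: kappa — 1 of the 3.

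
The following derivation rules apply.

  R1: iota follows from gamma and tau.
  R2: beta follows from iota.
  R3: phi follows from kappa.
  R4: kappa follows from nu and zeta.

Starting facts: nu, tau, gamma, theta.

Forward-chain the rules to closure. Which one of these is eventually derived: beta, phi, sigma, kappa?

gamma and tau hold, so iota follows (R1).
iota holds, so beta follows (R2).
phi would need kappa (R3), but kappa is never established. kappa would need nu and zeta (R4), but zeta is never established. No rule produces sigma, and it is not given.

beta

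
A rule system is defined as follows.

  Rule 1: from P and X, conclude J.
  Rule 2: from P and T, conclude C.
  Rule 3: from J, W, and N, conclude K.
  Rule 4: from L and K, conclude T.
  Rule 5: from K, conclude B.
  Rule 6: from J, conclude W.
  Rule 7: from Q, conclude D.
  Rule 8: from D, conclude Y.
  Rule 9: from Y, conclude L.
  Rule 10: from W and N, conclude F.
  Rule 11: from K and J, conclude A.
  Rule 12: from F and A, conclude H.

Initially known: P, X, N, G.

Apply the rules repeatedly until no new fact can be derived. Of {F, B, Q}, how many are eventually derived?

From P and X, Rule 1 gives J.
J holds, so W follows (Rule 6).
J, W, and N hold, so K follows (Rule 3).
W and N hold, so F follows (Rule 10).
From K, Rule 5 gives B.
F: reached.
B: reached.
No rule produces Q, and it is not given.
Reached: F and B — 2 of the 3.

2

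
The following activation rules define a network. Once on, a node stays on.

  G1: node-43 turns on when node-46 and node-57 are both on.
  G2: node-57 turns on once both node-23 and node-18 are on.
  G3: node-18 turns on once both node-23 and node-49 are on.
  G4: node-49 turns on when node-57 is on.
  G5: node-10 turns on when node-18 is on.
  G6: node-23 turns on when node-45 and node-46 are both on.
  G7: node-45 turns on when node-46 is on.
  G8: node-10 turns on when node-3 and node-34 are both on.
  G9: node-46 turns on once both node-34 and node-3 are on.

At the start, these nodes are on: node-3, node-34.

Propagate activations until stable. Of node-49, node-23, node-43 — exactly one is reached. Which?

G9: node-34 and node-3 on → node-46 on.
node-46 is on, so node-45 turns on (G7).
G6: node-45 and node-46 on → node-23 on.
node-49 would need node-57 (G4), but node-57 never turns on. node-43 would need node-46 and node-57 (G1), but node-57 never turns on.

node-23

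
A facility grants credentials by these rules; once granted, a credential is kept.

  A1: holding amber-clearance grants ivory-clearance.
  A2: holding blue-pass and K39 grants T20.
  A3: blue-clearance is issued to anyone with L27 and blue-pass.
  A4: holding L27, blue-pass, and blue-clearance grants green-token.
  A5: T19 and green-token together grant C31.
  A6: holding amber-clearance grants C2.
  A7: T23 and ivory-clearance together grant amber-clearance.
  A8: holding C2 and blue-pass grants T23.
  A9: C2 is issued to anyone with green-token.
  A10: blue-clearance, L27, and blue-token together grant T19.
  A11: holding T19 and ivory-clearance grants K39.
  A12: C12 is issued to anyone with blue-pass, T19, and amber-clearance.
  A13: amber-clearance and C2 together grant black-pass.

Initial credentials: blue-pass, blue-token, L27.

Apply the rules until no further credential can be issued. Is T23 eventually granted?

Yes

Holding L27 and blue-pass grants blue-clearance (A3).
Holding L27, blue-pass, and blue-clearance grants green-token (A4).
Holding green-token grants C2 (A9).
Holding C2 and blue-pass grants T23 (A8).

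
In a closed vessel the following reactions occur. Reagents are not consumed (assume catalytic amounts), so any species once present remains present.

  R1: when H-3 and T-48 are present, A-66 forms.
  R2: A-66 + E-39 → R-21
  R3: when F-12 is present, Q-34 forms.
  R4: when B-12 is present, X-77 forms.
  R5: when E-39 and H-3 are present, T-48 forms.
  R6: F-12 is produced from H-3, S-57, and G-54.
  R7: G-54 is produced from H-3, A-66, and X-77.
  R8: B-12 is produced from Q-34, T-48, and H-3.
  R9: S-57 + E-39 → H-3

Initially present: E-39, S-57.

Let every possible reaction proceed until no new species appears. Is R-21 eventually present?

Yes

S-57 and E-39 present → H-3 forms (R9).
E-39 and H-3 present → T-48 forms (R5).
H-3 and T-48 present → A-66 forms (R1).
A-66 and E-39 present → R-21 forms (R2).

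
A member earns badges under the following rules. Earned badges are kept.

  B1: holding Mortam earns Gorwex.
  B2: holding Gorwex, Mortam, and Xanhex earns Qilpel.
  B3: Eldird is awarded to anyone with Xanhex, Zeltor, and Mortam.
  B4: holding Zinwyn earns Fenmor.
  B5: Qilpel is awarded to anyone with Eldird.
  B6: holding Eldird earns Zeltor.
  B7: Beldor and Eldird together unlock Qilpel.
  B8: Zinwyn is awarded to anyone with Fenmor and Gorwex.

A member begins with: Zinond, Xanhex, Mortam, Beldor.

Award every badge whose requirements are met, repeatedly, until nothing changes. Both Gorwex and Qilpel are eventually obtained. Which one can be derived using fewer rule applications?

Gorwex: With Mortam, Gorwex is earned (B1). [1 rule application]
Qilpel: With Mortam, Gorwex is earned (B1). With Gorwex, Mortam, and Xanhex, Qilpel is earned (B2). [2 rule applications]
Gorwex needs fewer.

Gorwex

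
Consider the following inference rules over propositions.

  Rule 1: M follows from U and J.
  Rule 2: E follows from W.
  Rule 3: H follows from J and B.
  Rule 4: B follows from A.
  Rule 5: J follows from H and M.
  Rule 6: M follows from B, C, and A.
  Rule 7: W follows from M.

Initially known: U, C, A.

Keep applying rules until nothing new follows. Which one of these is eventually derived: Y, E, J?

E

From A, Rule 4 gives B.
From B, C, and A, Rule 6 gives M.
From M, Rule 7 gives W.
From W, Rule 2 gives E.
No rule produces Y, and it is not given. J would need H and M (Rule 5), but H is never established.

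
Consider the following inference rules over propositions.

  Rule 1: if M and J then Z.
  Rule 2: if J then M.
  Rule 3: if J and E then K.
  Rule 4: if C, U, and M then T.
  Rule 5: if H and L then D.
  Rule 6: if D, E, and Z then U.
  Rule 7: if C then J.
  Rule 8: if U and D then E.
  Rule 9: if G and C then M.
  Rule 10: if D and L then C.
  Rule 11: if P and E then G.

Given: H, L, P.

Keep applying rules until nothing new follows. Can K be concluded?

K would need J and E (Rule 3), but E is never established.

No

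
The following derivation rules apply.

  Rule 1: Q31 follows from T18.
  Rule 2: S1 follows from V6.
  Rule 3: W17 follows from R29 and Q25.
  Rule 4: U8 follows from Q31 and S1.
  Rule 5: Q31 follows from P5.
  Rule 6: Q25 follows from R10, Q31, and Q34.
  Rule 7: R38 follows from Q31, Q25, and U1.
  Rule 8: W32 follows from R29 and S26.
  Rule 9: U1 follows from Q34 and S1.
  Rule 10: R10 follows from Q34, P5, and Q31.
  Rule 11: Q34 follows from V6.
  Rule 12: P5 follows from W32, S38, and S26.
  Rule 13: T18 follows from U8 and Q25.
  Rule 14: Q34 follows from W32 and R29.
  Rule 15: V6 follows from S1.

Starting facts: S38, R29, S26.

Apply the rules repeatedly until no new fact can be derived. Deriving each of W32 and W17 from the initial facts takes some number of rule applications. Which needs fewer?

W32: R29 and S26 hold, so W32 follows (Rule 8). [1 rule application]
W17: From R29 and S26, Rule 8 gives W32. From W32, S38, and S26, Rule 12 gives P5. W32 and R29 hold, so Q34 follows (Rule 14). P5 holds, so Q31 follows (Rule 5). Q34, P5, and Q31 hold, so R10 follows (Rule 10). R10, Q31, and Q34 hold, so Q25 follows (Rule 6). From R29 and Q25, Rule 3 gives W17. [7 rule applications]
W32 needs fewer.

W32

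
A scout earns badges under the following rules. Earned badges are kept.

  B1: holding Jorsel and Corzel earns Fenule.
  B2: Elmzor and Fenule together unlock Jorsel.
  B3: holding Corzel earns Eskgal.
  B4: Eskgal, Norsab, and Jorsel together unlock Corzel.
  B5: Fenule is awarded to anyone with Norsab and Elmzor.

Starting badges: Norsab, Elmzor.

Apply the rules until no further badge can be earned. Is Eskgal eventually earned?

Eskgal would need Corzel (B3), but Corzel is never earned.

No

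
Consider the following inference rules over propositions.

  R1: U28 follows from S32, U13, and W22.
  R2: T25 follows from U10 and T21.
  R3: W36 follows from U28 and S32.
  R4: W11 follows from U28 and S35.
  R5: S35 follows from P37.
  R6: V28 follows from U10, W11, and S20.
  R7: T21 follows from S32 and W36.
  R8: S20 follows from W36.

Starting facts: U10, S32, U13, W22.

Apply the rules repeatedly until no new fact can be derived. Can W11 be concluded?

W11 would need U28 and S35 (R4), but S35 is never established.

No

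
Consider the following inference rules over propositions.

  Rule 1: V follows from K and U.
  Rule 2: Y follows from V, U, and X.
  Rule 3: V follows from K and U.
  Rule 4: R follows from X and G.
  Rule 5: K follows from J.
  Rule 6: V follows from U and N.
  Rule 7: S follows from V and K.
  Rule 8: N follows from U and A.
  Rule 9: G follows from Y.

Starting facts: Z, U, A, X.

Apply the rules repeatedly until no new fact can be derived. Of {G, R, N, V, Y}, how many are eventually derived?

U and A hold, so N follows (Rule 8).
From U and N, Rule 6 gives V.
V, U, and X hold, so Y follows (Rule 2).
From Y, Rule 9 gives G.
From X and G, Rule 4 gives R.
G: reached.
R: reached.
N: reached.
V: reached.
Y: reached.
All 5 are reached.

5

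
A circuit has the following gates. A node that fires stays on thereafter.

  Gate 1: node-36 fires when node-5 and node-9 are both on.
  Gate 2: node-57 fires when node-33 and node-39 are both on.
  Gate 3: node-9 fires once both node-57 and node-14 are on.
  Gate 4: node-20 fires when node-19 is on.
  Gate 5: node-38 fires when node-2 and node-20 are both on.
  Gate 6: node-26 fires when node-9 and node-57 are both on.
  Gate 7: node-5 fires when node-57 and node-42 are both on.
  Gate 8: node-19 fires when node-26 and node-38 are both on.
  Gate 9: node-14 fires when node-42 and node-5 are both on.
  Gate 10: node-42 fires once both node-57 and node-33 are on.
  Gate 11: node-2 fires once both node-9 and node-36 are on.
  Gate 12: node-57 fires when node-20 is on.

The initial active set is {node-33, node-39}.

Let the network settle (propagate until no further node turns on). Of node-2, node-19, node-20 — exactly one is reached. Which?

Gate 2: node-33 and node-39 on → node-57 on.
node-57 and node-33 are on, so node-42 fires (Gate 10).
Gate 7: node-57 and node-42 on → node-5 on.
Gate 9: node-42 and node-5 on → node-14 on.
Gate 3: node-57 and node-14 on → node-9 on.
node-5 and node-9 are on, so node-36 fires (Gate 1).
Gate 11: node-9 and node-36 on → node-2 on.
node-19 would need node-26 and node-38 (Gate 8), but node-38 never turns on. node-20 would need node-19 (Gate 4), but node-19 never turns on.

node-2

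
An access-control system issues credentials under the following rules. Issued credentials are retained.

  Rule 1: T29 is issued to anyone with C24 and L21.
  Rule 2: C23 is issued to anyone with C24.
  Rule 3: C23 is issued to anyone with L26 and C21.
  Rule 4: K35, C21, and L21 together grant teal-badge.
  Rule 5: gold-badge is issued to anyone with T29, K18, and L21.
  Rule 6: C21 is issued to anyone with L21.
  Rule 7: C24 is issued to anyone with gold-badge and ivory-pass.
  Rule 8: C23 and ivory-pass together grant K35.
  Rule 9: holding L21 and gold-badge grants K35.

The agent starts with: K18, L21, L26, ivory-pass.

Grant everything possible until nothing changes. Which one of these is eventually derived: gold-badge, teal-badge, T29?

teal-badge

Holding L21 grants C21 (Rule 6).
Holding L26 and C21 grants C23 (Rule 3).
Holding C23 and ivory-pass grants K35 (Rule 8).
Holding K35, C21, and L21 grants teal-badge (Rule 4).
gold-badge would need T29, K18, and L21 (Rule 5), but T29 is never granted. T29 would need C24 and L21 (Rule 1), but C24 is never granted.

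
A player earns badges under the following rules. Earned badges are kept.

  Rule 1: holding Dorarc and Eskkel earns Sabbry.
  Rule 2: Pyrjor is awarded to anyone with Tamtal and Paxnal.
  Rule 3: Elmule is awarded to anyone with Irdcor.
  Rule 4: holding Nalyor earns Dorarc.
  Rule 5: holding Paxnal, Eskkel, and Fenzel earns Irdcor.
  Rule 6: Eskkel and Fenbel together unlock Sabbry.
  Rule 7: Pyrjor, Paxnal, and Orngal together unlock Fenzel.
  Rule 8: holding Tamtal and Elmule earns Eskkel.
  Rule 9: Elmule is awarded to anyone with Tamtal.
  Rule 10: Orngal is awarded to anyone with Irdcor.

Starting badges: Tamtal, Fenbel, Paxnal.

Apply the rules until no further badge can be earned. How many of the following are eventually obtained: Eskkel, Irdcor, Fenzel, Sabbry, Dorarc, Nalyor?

With Tamtal, Elmule is earned (Rule 9).
With Tamtal and Elmule, Eskkel is earned (Rule 8).
With Eskkel and Fenbel, Sabbry is earned (Rule 6).
Eskkel: reached.
Irdcor would need Paxnal, Eskkel, and Fenzel (Rule 5), but Fenzel is never earned.
Fenzel would need Pyrjor, Paxnal, and Orngal (Rule 7), but Orngal is never earned.
Sabbry: reached.
Dorarc would need Nalyor (Rule 4), but Nalyor is never earned.
No rule produces Nalyor, and it is not given.
Reached: Eskkel and Sabbry — 2 of the 6.

2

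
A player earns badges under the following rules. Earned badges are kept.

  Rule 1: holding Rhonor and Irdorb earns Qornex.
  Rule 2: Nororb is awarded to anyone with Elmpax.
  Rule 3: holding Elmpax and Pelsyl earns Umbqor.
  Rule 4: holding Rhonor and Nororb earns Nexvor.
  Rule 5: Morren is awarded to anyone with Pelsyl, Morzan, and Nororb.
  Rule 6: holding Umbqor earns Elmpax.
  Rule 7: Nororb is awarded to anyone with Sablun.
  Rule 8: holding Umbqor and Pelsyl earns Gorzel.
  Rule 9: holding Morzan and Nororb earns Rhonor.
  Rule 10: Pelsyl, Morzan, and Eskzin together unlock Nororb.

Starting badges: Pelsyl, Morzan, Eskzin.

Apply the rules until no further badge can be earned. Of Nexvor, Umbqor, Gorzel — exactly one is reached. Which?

Nexvor

With Pelsyl, Morzan, and Eskzin, Nororb is earned (Rule 10).
With Morzan and Nororb, Rhonor is earned (Rule 9).
With Rhonor and Nororb, Nexvor is earned (Rule 4).
Gorzel would need Umbqor and Pelsyl (Rule 8), but Umbqor is never earned. Umbqor would need Elmpax and Pelsyl (Rule 3), but Elmpax is never earned.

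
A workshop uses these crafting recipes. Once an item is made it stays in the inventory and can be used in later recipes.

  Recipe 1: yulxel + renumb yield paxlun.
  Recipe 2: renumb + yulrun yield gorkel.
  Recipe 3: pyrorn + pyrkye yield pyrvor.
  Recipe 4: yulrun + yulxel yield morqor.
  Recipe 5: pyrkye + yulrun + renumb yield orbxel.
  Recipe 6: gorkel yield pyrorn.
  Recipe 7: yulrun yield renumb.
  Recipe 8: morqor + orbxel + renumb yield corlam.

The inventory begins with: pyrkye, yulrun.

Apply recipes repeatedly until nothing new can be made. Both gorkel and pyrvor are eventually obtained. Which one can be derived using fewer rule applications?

gorkel

gorkel: yulrun → renumb (Recipe 7). Using Recipe 2, renumb and yulrun make gorkel. [2 rule applications]
pyrvor: Using Recipe 7, yulrun makes renumb. Using Recipe 2, renumb and yulrun make gorkel. Using Recipe 6, gorkel makes pyrorn. pyrorn + pyrkye → pyrvor (Recipe 3). [4 rule applications]
gorkel needs fewer.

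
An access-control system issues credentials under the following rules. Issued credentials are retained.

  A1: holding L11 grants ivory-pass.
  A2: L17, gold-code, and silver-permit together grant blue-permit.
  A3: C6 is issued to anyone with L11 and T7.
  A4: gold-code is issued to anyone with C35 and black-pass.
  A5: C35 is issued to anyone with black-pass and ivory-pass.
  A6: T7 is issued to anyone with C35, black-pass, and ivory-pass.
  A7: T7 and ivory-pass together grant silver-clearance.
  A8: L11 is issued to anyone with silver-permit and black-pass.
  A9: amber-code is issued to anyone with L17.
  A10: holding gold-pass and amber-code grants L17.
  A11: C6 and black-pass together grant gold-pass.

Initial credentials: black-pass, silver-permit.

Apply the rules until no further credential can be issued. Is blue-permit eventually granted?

blue-permit would need L17, gold-code, and silver-permit (A2), but L17 is never granted.

No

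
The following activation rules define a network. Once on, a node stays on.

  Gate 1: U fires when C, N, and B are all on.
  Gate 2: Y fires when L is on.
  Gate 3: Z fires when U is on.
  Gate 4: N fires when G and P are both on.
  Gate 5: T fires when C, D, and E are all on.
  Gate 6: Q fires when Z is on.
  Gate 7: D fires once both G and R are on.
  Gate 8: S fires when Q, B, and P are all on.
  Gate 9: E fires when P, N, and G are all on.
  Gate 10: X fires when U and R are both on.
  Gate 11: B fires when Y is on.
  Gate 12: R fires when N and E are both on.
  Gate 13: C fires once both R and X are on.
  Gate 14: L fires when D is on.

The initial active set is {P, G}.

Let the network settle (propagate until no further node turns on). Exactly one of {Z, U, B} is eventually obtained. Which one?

B

Gate 4: G and P on → N on.
P, N, and G are on, so E fires (Gate 9).
N and E are on, so R fires (Gate 12).
G and R are on, so D fires (Gate 7).
Gate 14: D on → L on.
L is on, so Y fires (Gate 2).
Y is on, so B fires (Gate 11).
Z would need U (Gate 3), but U never turns on. U would need C, N, and B (Gate 1), but C never turns on.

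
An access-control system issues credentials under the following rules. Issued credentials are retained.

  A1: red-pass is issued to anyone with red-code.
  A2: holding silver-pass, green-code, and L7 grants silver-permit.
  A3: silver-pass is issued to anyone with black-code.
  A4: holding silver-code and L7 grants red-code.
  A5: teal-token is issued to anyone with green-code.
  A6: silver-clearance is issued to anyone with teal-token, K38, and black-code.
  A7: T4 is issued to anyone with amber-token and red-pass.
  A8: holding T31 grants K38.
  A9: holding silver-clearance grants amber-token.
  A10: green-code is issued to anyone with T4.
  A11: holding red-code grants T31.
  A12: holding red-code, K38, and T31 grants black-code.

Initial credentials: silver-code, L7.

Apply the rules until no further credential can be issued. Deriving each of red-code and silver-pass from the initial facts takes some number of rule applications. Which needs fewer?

red-code: Holding silver-code and L7 grants red-code (A4). [1 rule application]
silver-pass: Holding silver-code and L7 grants red-code (A4). Holding red-code grants T31 (A11). Holding T31 grants K38 (A8). Holding red-code, K38, and T31 grants black-code (A12). Holding black-code grants silver-pass (A3). [5 rule applications]
red-code needs fewer.

red-code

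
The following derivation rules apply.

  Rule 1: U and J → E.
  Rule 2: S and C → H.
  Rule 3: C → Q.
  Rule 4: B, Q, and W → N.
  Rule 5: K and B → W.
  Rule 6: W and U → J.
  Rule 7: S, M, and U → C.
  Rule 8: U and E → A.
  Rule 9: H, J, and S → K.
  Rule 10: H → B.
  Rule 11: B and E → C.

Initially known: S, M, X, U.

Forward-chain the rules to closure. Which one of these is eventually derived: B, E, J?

B

From S, M, and U, Rule 7 gives C.
S and C hold, so H follows (Rule 2).
From H, Rule 10 gives B.
J would need W and U (Rule 6), but W is never established. E would need U and J (Rule 1), but J is never established.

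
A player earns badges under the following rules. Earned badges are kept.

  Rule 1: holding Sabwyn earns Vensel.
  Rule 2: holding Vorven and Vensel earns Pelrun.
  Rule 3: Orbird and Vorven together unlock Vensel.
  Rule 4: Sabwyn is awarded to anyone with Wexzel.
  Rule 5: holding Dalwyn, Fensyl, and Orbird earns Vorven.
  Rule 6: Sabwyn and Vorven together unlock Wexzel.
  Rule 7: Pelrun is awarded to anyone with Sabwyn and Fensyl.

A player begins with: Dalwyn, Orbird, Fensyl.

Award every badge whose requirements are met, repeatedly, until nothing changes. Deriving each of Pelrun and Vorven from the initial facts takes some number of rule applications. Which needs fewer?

Vorven: With Dalwyn, Fensyl, and Orbird, Vorven is earned (Rule 5). [1 rule application]
Pelrun: With Dalwyn, Fensyl, and Orbird, Vorven is earned (Rule 5). With Orbird and Vorven, Vensel is earned (Rule 3). With Vorven and Vensel, Pelrun is earned (Rule 2). [3 rule applications]
Vorven needs fewer.

Vorven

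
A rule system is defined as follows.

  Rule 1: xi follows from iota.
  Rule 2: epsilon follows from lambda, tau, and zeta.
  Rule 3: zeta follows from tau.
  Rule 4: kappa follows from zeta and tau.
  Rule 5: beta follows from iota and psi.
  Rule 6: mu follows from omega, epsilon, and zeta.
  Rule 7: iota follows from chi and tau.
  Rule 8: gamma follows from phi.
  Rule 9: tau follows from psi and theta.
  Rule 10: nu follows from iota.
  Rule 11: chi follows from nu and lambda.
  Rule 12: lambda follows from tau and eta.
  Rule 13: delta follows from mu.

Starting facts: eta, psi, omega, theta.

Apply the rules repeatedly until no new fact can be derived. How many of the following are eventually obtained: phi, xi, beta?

0

No rule produces phi, and it is not given.
xi would need iota (Rule 1), but iota is never established.
beta would need iota and psi (Rule 5), but iota is never established.
None of the 3 are reached.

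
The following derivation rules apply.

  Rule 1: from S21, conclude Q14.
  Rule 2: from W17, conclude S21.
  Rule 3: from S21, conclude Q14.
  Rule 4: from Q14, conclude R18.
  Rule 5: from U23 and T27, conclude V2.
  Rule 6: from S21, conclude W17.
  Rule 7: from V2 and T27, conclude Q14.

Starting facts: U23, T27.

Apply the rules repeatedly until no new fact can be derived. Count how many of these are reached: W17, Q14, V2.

2

From U23 and T27, Rule 5 gives V2.
From V2 and T27, Rule 7 gives Q14.
W17 would need S21 (Rule 6), but S21 is never established.
Q14: reached.
V2: reached.
Reached: Q14 and V2 — 2 of the 3.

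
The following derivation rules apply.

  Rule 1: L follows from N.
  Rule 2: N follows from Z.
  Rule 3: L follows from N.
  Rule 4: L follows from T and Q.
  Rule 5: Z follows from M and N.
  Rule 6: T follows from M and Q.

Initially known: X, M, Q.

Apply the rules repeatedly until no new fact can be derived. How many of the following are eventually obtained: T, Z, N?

M and Q hold, so T follows (Rule 6).
T: reached.
Z would need M and N (Rule 5), but N is never established.
N would need Z (Rule 2), but Z is never established.
Reached: T — 1 of the 3.

1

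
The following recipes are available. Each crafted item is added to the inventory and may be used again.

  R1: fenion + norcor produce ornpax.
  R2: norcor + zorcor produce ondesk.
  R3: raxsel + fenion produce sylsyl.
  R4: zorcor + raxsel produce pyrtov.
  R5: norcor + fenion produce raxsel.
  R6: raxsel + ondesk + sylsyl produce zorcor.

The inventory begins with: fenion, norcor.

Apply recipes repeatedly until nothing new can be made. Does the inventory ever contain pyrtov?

No

pyrtov would need zorcor and raxsel (R4), but zorcor is never obtained.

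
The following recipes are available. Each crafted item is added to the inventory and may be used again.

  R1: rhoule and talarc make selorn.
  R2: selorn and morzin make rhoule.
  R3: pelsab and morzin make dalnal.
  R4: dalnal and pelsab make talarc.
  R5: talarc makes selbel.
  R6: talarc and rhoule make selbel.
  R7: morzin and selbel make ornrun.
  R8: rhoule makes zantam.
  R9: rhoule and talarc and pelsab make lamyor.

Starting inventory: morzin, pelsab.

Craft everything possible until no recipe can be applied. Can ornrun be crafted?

Yes

Using R3, pelsab and morzin make dalnal.
dalnal and pelsab → talarc (R4).
talarc → selbel (R5).
Using R7, morzin and selbel make ornrun.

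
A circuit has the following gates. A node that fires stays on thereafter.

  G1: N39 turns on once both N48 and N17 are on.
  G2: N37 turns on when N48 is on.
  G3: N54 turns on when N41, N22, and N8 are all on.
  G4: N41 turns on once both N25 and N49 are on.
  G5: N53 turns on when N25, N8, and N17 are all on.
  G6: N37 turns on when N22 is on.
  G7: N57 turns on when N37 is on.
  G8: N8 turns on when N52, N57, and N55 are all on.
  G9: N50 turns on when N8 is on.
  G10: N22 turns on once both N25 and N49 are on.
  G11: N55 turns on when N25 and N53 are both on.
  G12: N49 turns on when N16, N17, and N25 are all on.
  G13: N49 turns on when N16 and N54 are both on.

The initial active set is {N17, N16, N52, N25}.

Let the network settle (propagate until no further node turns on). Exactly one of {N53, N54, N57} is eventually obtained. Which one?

N16, N17, and N25 are on, so N49 turns on (G12).
N25 and N49 are on, so N22 turns on (G10).
G6: N22 on → N37 on.
G7: N37 on → N57 on.
N54 would need N41, N22, and N8 (G3), but N8 never turns on. N53 would need N25, N8, and N17 (G5), but N8 never turns on.

N57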